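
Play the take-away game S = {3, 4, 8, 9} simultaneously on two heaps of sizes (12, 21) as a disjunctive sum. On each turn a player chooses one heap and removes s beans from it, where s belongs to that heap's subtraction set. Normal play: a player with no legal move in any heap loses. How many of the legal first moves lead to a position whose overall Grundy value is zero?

All heaps use S = {3, 4, 8, 9}:
G(0) = 0
G(1) = mex{} = 0
G(2) = mex{} = 0
G(3) = mex{0} = 1
G(4) = mex{0,0} = 1
G(5) = mex{0,0} = 1
G(6) = mex{1,0} = 2
G(7) = mex{1,1} = 0
G(8) = mex{1,1,0} = 2
G(9) = mex{2,1,0,0} = 3
G(10) = mex{0,2,0,0} = 1
G(11) = mex{2,0,1,0} = 3
G(12) = mex{3,2,1,1} = 0
G(13) = mex{1,3,1,1} = 0
G(14) = mex{3,1,2,1} = 0
G(15) = mex{0,3,0,2} = 1
G(16) = mex{0,0,2,0} = 1
G(17) = mex{0,0,3,2} = 1
G(18) = mex{1,0,1,3} = 2
G(19) = mex{1,1,3,1} = 0
G(20) = mex{1,1,0,3} = 2
G(21) = mex{2,1,0,0} = 3
Heap A: G(12) = 0.
Heap B: G(21) = 3.
Combined Grundy value = 0 ⊕ 3 = 3.
A winning move leaves total XOR = 0, i.e. changes one component's Grundy value g to g ⊕ X where X is the current total.
Heap A: need g' = 0⊕3 = 3. Options: 12−3→G=3, 12−4→G=2, 12−8→G=1, 12−9→G=1. Hits: 1.
Heap B: need g' = 3⊕3 = 0. Options: 21−3→G=2, 21−4→G=1, 21−8→G=0, 21−9→G=0. Hits: 2.

3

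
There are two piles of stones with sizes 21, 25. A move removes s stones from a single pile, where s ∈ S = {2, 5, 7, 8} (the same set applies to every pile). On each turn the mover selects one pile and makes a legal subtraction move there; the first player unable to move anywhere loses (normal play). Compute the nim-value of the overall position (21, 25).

2

All piles use S = {2, 5, 7, 8}:
n :  0  1  2  3  4  5  6  7  8  9 10 11 12 13 14 15 16 17 18 19 20 21 22 23 24 25
G :  0  0  1  1  0  2  1  3  2  2  0  3  1  0  0  1  1  3  2  2  3  3  2  0  0  1
Pile A: G(21) = 3.
Pile B: G(25) = 1.
Combined Grundy value = 3 ⊕ 1 = 2.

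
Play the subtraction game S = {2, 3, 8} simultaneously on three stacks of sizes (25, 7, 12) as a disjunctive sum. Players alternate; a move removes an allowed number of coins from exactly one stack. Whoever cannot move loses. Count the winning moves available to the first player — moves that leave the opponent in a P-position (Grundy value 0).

0

All stacks use S = {2, 3, 8}:
n :  0  1  2  3  4  5  6  7  8  9 10 11 12 13 14 15 16 17 18 19 20 21 22 23 24 25
G :  0  0  1  1  2  0  0  1  1  2  0  0  1  1  2  0  0  1  1  2  0  0  1  1  2  0
Stack A: G(25) = 0.
Stack B: G(7) = 1.
Stack C: G(12) = 1.
Combined Grundy value = 0 ⊕ 1 ⊕ 1 = 0.
A winning move leaves total XOR = 0, i.e. changes one component's Grundy value g to g ⊕ X where X is the current total.
Stack A: target g' = 0⊕0 = 0, but every legal move changes the Grundy value (mex property), so 0 moves.
Stack B: target g' = 1⊕0 = 1, but every legal move changes the Grundy value (mex property), so 0 moves.
Stack C: target g' = 1⊕0 = 1, but every legal move changes the Grundy value (mex property), so 0 moves.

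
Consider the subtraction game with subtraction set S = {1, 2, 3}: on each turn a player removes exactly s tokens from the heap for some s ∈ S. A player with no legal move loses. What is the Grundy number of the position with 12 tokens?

G(0) = 0
G(1) = mex{0} = 1
G(2) = mex{1,0} = 2
G(3) = mex{2,1,0} = 3
G(4) = mex{3,2,1} = 0
G(5) = mex{0,3,2} = 1
G(6) = mex{1,0,3} = 2
G(7) = mex{2,1,0} = 3
G(8) = mex{3,2,1} = 0
G(9) = mex{0,3,2} = 1
G(10) = mex{1,0,3} = 2
G(11) = mex{2,1,0} = 3
G(12) = mex{3,2,1} = 0

0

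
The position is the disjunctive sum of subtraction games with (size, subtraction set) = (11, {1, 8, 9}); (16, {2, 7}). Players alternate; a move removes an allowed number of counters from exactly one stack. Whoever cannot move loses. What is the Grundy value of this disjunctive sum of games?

Stack A, S = {1, 8, 9}:
n :  0  1  2  3  4  5  6  7  8  9 10 11
G :  0  1  0  1  0  1  0  1  2  3  2  3
G_A(11) = 3.
Stack B, S = {2, 7}:
n :  0  1  2  3  4  5  6  7  8  9 10 11 12 13 14 15 16
G :  0  0  1  1  0  0  1  1  2  0  0  1  1  0  0  1  1
G_B(16) = 1.
Combined Grundy value = 3 ⊕ 1 = 2.

2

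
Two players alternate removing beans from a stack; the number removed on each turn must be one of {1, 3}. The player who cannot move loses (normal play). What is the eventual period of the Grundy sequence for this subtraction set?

2

G(0) = 0
G(1) = mex{0} = 1
G(2) = mex{1} = 0
G(3) = mex{0,0} = 1
G(4) = mex{1,1} = 0
G(5) = mex{0,0} = 1
G(6) = mex{1,1} = 0
G(7) = mex{0,0} = 1
G(8) = mex{1,1} = 0
G(9) = mex{0,0} = 1
G(10) = mex{1,1} = 0
G(11) = mex{0,0} = 1
G(12) = mex{1,1} = 0
G(13) = mex{0,0} = 1
G(14) = mex{1,1} = 0
G(n+2) = G(n) holds for n = 0,…,2 (a full window of length max(S) = 3), so the sequence is purely periodic with period 2.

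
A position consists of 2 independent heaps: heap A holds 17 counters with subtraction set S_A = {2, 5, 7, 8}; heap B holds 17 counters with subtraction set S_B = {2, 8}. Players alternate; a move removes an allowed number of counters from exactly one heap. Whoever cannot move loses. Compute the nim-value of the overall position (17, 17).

Heap A, S = {2, 5, 7, 8}:
n :  0  1  2  3  4  5  6  7  8  9 10 11 12 13 14 15 16 17
G :  0  0  1  1  0  2  1  3  2  2  0  3  1  0  0  1  1  3
G_A(17) = 3.
Heap B, S = {2, 8}:
G(0) = 0
G(1) = mex{} = 0
G(2) = mex{0} = 1
G(3) = mex{0} = 1
G(4) = mex{1} = 0
G(5) = mex{1} = 0
G(6) = mex{0} = 1
G(7) = mex{0} = 1
G(8) = mex{1,0} = 2
G(9) = mex{1,0} = 2
G(10) = mex{2,1} = 0
G(11) = mex{2,1} = 0
G(12) = mex{0,0} = 1
G(13) = mex{0,0} = 1
G(14) = mex{1,1} = 0
G(15) = mex{1,1} = 0
G(16) = mex{0,2} = 1
G(17) = mex{0,2} = 1
G_B(17) = 1.
Combined Grundy value = 3 ⊕ 1 = 2.

2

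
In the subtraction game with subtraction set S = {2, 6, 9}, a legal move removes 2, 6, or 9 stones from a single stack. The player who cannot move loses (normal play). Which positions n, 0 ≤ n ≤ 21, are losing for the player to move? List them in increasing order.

0, 1, 4, 5, 8, 12, 15, 16, 19, 20

n :  0  1  2  3  4  5  6  7  8  9 10 11 12 13 14 15 16 17 18 19 20 21
G :  0  0  1  1  0  0  1  1  0  2  1  3  0  2  1  0  0  1  1  0  0  1
P-positions are exactly the n with G(n) = 0.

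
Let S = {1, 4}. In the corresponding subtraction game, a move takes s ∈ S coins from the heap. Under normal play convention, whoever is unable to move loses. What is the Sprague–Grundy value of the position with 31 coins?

n :  0  1  2  3  4  5  6  7  8  9 10 11 12 13 14 15 16 17 18 19 20 21 22 23 24 25 26 27 28 29 30 31
G :  0  1  0  1  2  0  1  0  1  2  0  1  0  1  2  0  1  0  1  2  0  1  0  1  2  0  1  0  1  2  0  1

1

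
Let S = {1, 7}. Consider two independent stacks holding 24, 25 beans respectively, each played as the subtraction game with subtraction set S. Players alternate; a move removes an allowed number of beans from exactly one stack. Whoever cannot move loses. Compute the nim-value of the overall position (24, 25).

1

All stacks use S = {1, 7}:
n :  0  1  2  3  4  5  6  7  8  9 10 11 12 13 14 15 16 17 18 19 20 21 22 23 24 25
G :  0  1  0  1  0  1  0  1  0  1  0  1  0  1  0  1  0  1  0  1  0  1  0  1  0  1
Stack A: G(24) = 0.
Stack B: G(25) = 1.
Combined Grundy value = 0 ⊕ 1 = 1.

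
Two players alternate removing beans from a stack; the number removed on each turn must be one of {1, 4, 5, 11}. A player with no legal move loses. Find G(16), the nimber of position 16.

0

G(0) = 0
G(1) = mex{0} = 1
G(2) = mex{1} = 0
G(3) = mex{0} = 1
G(4) = mex{1,0} = 2
G(5) = mex{2,1,0} = 3
G(6) = mex{3,0,1} = 2
G(7) = mex{2,1,0} = 3
G(8) = mex{3,2,1} = 0
G(9) = mex{0,3,2} = 1
G(10) = mex{1,2,3} = 0
G(11) = mex{0,3,2,0} = 1
G(12) = mex{1,0,3,1} = 2
G(13) = mex{2,1,0,0} = 3
G(14) = mex{3,0,1,1} = 2
G(15) = mex{2,1,0,2} = 3
G(16) = mex{3,2,1,3} = 0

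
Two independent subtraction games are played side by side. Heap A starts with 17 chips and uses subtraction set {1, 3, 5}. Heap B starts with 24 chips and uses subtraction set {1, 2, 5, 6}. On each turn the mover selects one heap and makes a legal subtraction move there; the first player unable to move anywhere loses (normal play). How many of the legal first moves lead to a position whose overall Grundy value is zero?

5

Heap A, S = {1, 3, 5}:
n :  0  1  2  3  4  5  6  7  8  9 10 11 12 13 14 15 16 17
G :  0  1  0  1  0  1  0  1  0  1  0  1  0  1  0  1  0  1
G_A(17) = 1.
Heap B, S = {1, 2, 5, 6}:
G(0) = 0
G(1) = mex{0} = 1
G(2) = mex{1,0} = 2
G(3) = mex{2,1} = 0
G(4) = mex{0,2} = 1
G(5) = mex{1,0,0} = 2
G(6) = mex{2,1,1,0} = 3
G(7) = mex{3,2,2,1} = 0
G(8) = mex{0,3,0,2} = 1
G(9) = mex{1,0,1,0} = 2
G(10) = mex{2,1,2,1} = 0
G(11) = mex{0,2,3,2} = 1
G(12) = mex{1,0,0,3} = 2
G(13) = mex{2,1,1,0} = 3
G(14) = mex{3,2,2,1} = 0
G(15) = mex{0,3,0,2} = 1
G(16) = mex{1,0,1,0} = 2
G(17) = mex{2,1,2,1} = 0
G(18) = mex{0,2,3,2} = 1
G(19) = mex{1,0,0,3} = 2
G(20) = mex{2,1,1,0} = 3
G(21) = mex{3,2,2,1} = 0
G(22) = mex{0,3,0,2} = 1
G(23) = mex{1,0,1,0} = 2
G(24) = mex{2,1,2,1} = 0
G_B(24) = 0.
Combined Grundy value = 1 ⊕ 0 = 1.
A winning move leaves total XOR = 0, i.e. changes one component's Grundy value g to g ⊕ X where X is the current total.
Heap A: need g' = 1⊕1 = 0. Options: 17−1→G=0, 17−3→G=0, 17−5→G=0. Hits: 3.
Heap B: need g' = 0⊕1 = 1. Options: 24−1→G=2, 24−2→G=1, 24−5→G=2, 24−6→G=1. Hits: 2.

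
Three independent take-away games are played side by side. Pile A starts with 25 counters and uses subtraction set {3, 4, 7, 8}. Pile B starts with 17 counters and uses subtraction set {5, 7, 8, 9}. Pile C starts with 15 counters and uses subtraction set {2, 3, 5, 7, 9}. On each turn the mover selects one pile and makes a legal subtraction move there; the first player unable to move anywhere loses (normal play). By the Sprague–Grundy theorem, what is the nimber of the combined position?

Pile A, S = {3, 4, 7, 8}:
G(0) = 0
G(1) = mex{} = 0
G(2) = mex{} = 0
G(3) = mex{0} = 1
G(4) = mex{0,0} = 1
G(5) = mex{0,0} = 1
G(6) = mex{1,0} = 2
G(7) = mex{1,1,0} = 2
G(8) = mex{1,1,0,0} = 2
G(9) = mex{2,1,0,0} = 3
G(10) = mex{2,2,1,0} = 3
G(11) = mex{2,2,1,1} = 0
G(12) = mex{3,2,1,1} = 0
G(13) = mex{3,3,2,1} = 0
G(14) = mex{0,3,2,2} = 1
G(15) = mex{0,0,2,2} = 1
G(16) = mex{0,0,3,2} = 1
G(17) = mex{1,0,3,3} = 2
G(18) = mex{1,1,0,3} = 2
G(19) = mex{1,1,0,0} = 2
G(20) = mex{2,1,0,0} = 3
G(21) = mex{2,2,1,0} = 3
G(22) = mex{2,2,1,1} = 0
G(23) = mex{3,2,1,1} = 0
G(24) = mex{3,3,2,1} = 0
G(25) = mex{0,3,2,2} = 1
G_A(25) = 1.
Pile B, S = {5, 7, 8, 9}:
n :  0  1  2  3  4  5  6  7  8  9 10 11 12 13 14 15 16 17
G :  0  0  0  0  0  1  1  1  1  1  2  2  2  2  0  0  0  0
G_B(17) = 0.
Pile C, S = {2, 3, 5, 7, 9}:
G(0) = 0
G(1) = mex{} = 0
G(2) = mex{0} = 1
G(3) = mex{0,0} = 1
G(4) = mex{1,0} = 2
G(5) = mex{1,1,0} = 2
G(6) = mex{2,1,0} = 3
G(7) = mex{2,2,1,0} = 3
G(8) = mex{3,2,1,0} = 4
G(9) = mex{3,3,2,1,0} = 4
G(10) = mex{4,3,2,1,0} = 5
G(11) = mex{4,4,3,2,1} = 0
G(12) = mex{5,4,3,2,1} = 0
G(13) = mex{0,5,4,3,2} = 1
G(14) = mex{0,0,4,3,2} = 1
G(15) = mex{1,0,5,4,3} = 2
G_C(15) = 2.
Combined Grundy value = 1 ⊕ 0 ⊕ 2 = 3.

3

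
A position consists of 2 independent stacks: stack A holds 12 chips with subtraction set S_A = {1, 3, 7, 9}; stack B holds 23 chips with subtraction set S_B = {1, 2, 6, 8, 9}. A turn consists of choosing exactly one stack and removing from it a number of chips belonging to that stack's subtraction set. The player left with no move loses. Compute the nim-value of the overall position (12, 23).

Stack A, S = {1, 3, 7, 9}:
n :  0  1  2  3  4  5  6  7  8  9 10 11 12
G :  0  1  0  1  0  1  0  1  0  1  0  1  0
G_A(12) = 0.
Stack B, S = {1, 2, 6, 8, 9}:
G(0) = 0
G(1) = mex{0} = 1
G(2) = mex{1,0} = 2
G(3) = mex{2,1} = 0
G(4) = mex{0,2} = 1
G(5) = mex{1,0} = 2
G(6) = mex{2,1,0} = 3
G(7) = mex{3,2,1} = 0
G(8) = mex{0,3,2,0} = 1
G(9) = mex{1,0,0,1,0} = 2
G(10) = mex{2,1,1,2,1} = 0
G(11) = mex{0,2,2,0,2} = 1
G(12) = mex{1,0,3,1,0} = 2
G(13) = mex{2,1,0,2,1} = 3
G(14) = mex{3,2,1,3,2} = 0
G(15) = mex{0,3,2,0,3} = 1
G(16) = mex{1,0,0,1,0} = 2
G(17) = mex{2,1,1,2,1} = 0
G(18) = mex{0,2,2,0,2} = 1
G(19) = mex{1,0,3,1,0} = 2
G(20) = mex{2,1,0,2,1} = 3
G(21) = mex{3,2,1,3,2} = 0
G(22) = mex{0,3,2,0,3} = 1
G(23) = mex{1,0,0,1,0} = 2
G_B(23) = 2.
Combined Grundy value = 0 ⊕ 2 = 2.

2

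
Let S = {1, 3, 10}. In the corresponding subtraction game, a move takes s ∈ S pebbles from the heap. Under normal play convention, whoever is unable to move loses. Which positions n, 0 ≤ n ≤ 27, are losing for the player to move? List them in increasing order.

G(0) = 0
G(1) = mex{0} = 1
G(2) = mex{1} = 0
G(3) = mex{0,0} = 1
G(4) = mex{1,1} = 0
G(5) = mex{0,0} = 1
G(6) = mex{1,1} = 0
G(7) = mex{0,0} = 1
G(8) = mex{1,1} = 0
G(9) = mex{0,0} = 1
G(10) = mex{1,1,0} = 2
G(11) = mex{2,0,1} = 3
G(12) = mex{3,1,0} = 2
G(13) = mex{2,2,1} = 0
G(14) = mex{0,3,0} = 1
G(15) = mex{1,2,1} = 0
G(16) = mex{0,0,0} = 1
G(17) = mex{1,1,1} = 0
G(18) = mex{0,0,0} = 1
G(19) = mex{1,1,1} = 0
G(20) = mex{0,0,2} = 1
G(21) = mex{1,1,3} = 0
G(22) = mex{0,0,2} = 1
G(23) = mex{1,1,0} = 2
G(24) = mex{2,0,1} = 3
G(25) = mex{3,1,0} = 2
G(26) = mex{2,2,1} = 0
G(27) = mex{0,3,0} = 1
P-positions are exactly the n with G(n) = 0.

0, 2, 4, 6, 8, 13, 15, 17, 19, 21, 26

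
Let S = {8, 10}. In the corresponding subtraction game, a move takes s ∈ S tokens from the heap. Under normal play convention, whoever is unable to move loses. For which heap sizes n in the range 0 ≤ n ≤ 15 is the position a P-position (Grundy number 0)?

G(0) = 0
G(1) = mex{} = 0
G(2) = mex{} = 0
G(3) = mex{} = 0
G(4) = mex{} = 0
G(5) = mex{} = 0
G(6) = mex{} = 0
G(7) = mex{} = 0
G(8) = mex{0} = 1
G(9) = mex{0} = 1
G(10) = mex{0,0} = 1
G(11) = mex{0,0} = 1
G(12) = mex{0,0} = 1
G(13) = mex{0,0} = 1
G(14) = mex{0,0} = 1
G(15) = mex{0,0} = 1
P-positions are exactly the n with G(n) = 0.

0, 1, 2, 3, 4, 5, 6, 7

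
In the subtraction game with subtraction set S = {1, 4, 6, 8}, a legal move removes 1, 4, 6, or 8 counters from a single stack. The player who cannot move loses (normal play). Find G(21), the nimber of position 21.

G(0) = 0
G(1) = mex{0} = 1
G(2) = mex{1} = 0
G(3) = mex{0} = 1
G(4) = mex{1,0} = 2
G(5) = mex{2,1} = 0
G(6) = mex{0,0,0} = 1
G(7) = mex{1,1,1} = 0
G(8) = mex{0,2,0,0} = 1
G(9) = mex{1,0,1,1} = 2
G(10) = mex{2,1,2,0} = 3
G(11) = mex{3,0,0,1} = 2
G(12) = mex{2,1,1,2} = 0
G(13) = mex{0,2,0,0} = 1
G(14) = mex{1,3,1,1} = 0
G(15) = mex{0,2,2,0} = 1
G(16) = mex{1,0,3,1} = 2
G(17) = mex{2,1,2,2} = 0
G(18) = mex{0,0,0,3} = 1
G(19) = mex{1,1,1,2} = 0
G(20) = mex{0,2,0,0} = 1
G(21) = mex{1,0,1,1} = 2

2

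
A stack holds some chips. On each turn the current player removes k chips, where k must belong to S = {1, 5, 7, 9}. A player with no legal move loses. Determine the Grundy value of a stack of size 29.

1

n :  0  1  2  3  4  5  6  7  8  9 10 11 12 13 14 15 16 17 18 19 20 21 22 23 24 25 26 27 28 29
G :  0  1  0  1  0  1  0  1  0  1  0  1  0  1  0  1  0  1  0  1  0  1  0  1  0  1  0  1  0  1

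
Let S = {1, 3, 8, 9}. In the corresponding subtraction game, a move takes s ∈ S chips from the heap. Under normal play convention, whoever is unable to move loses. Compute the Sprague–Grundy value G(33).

n :  0  1  2  3  4  5  6  7  8  9 10 11 12 13 14 15 16 17 18 19 20 21 22 23 24 25 26 27 28 29 30 31 32 33
G :  0  1  0  1  0  1  0  1  2  3  2  3  2  3  2  3  0  1  0  1  0  1  0  1  2  3  2  3  2  3  2  3  0  1

1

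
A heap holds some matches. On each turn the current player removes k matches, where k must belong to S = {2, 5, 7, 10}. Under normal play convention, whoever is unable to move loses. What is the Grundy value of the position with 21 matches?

n :  0  1  2  3  4  5  6  7  8  9 10 11 12 13 14 15 16 17 18 19 20 21
G :  0  0  1  1  0  2  1  3  2  2  3  3  0  0  1  1  0  2  1  3  2  2

2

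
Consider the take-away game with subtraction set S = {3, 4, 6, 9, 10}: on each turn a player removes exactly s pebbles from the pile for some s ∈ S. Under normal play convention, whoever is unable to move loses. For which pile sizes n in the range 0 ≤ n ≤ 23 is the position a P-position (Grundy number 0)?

0, 1, 2, 13, 14, 15

G(0) = 0
G(1) = mex{} = 0
G(2) = mex{} = 0
G(3) = mex{0} = 1
G(4) = mex{0,0} = 1
G(5) = mex{0,0} = 1
G(6) = mex{1,0,0} = 2
G(7) = mex{1,1,0} = 2
G(8) = mex{1,1,0} = 2
G(9) = mex{2,1,1,0} = 3
G(10) = mex{2,2,1,0,0} = 3
G(11) = mex{2,2,1,0,0} = 3
G(12) = mex{3,2,2,1,0} = 4
G(13) = mex{3,3,2,1,1} = 0
G(14) = mex{3,3,2,1,1} = 0
G(15) = mex{4,3,3,2,1} = 0
G(16) = mex{0,4,3,2,2} = 1
G(17) = mex{0,0,3,2,2} = 1
G(18) = mex{0,0,4,3,2} = 1
G(19) = mex{1,0,0,3,3} = 2
G(20) = mex{1,1,0,3,3} = 2
G(21) = mex{1,1,0,4,3} = 2
G(22) = mex{2,1,1,0,4} = 3
G(23) = mex{2,2,1,0,0} = 3
P-positions are exactly the n with G(n) = 0.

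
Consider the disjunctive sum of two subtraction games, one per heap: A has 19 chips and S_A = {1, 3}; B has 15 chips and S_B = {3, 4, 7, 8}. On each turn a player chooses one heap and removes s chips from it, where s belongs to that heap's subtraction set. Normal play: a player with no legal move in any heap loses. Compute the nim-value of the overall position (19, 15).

0

Heap A, S = {1, 3}:
G(0) = 0
G(1) = mex{0} = 1
G(2) = mex{1} = 0
G(3) = mex{0,0} = 1
G(4) = mex{1,1} = 0
G(5) = mex{0,0} = 1
G(6) = mex{1,1} = 0
G(7) = mex{0,0} = 1
G(8) = mex{1,1} = 0
G(9) = mex{0,0} = 1
G(10) = mex{1,1} = 0
G(11) = mex{0,0} = 1
G(12) = mex{1,1} = 0
G(13) = mex{0,0} = 1
G(14) = mex{1,1} = 0
G(15) = mex{0,0} = 1
G(16) = mex{1,1} = 0
G(17) = mex{0,0} = 1
G(18) = mex{1,1} = 0
G(19) = mex{0,0} = 1
G_A(19) = 1.
Heap B, S = {3, 4, 7, 8}:
n :  0  1  2  3  4  5  6  7  8  9 10 11 12 13 14 15
G :  0  0  0  1  1  1  2  2  2  3  3  0  0  0  1  1
G_B(15) = 1.
Combined Grundy value = 1 ⊕ 1 = 0.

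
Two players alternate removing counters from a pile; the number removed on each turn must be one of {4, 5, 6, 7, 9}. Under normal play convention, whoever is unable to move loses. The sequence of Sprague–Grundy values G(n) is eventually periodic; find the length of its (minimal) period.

G(0) = 0
G(1) = mex{} = 0
G(2) = mex{} = 0
G(3) = mex{} = 0
G(4) = mex{0} = 1
G(5) = mex{0,0} = 1
G(6) = mex{0,0,0} = 1
G(7) = mex{0,0,0,0} = 1
G(8) = mex{1,0,0,0} = 2
G(9) = mex{1,1,0,0,0} = 2
G(10) = mex{1,1,1,0,0} = 2
G(11) = mex{1,1,1,1,0} = 2
G(12) = mex{2,1,1,1,0} = 3
G(13) = mex{2,2,1,1,1} = 0
G(14) = mex{2,2,2,1,1} = 0
G(15) = mex{2,2,2,2,1} = 0
G(16) = mex{3,2,2,2,1} = 0
G(17) = mex{0,3,2,2,2} = 1
G(18) = mex{0,0,3,2,2} = 1
G(19) = mex{0,0,0,3,2} = 1
G(20) = mex{0,0,0,0,2} = 1
G(21) = mex{1,0,0,0,3} = 2
G(22) = mex{1,1,0,0,0} = 2
G(23) = mex{1,1,1,0,0} = 2
G(24) = mex{1,1,1,1,0} = 2
G(25) = mex{2,1,1,1,0} = 3
G(26) = mex{2,2,1,1,1} = 0
G(27) = mex{2,2,2,1,1} = 0
G(n+13) = G(n) holds for n = 0,…,8 (a full window of length max(S) = 9), so the sequence is purely periodic with period 13.

13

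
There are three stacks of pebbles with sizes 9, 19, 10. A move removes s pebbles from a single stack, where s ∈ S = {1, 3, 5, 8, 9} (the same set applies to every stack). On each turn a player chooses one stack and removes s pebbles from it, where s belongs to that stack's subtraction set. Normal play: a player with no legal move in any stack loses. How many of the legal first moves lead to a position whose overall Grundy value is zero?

0

All stacks use S = {1, 3, 5, 8, 9}:
n :  0  1  2  3  4  5  6  7  8  9 10 11 12 13 14 15 16 17 18 19
G :  0  1  0  1  0  1  0  1  2  3  2  3  2  3  2  3  0  1  0  1
Stack A: G(9) = 3.
Stack B: G(19) = 1.
Stack C: G(10) = 2.
Combined Grundy value = 3 ⊕ 1 ⊕ 2 = 0.
A winning move leaves total XOR = 0, i.e. changes one component's Grundy value g to g ⊕ X where X is the current total.
Stack A: target g' = 3⊕0 = 3, but every legal move changes the Grundy value (mex property), so 0 moves.
Stack B: target g' = 1⊕0 = 1, but every legal move changes the Grundy value (mex property), so 0 moves.
Stack C: target g' = 2⊕0 = 2, but every legal move changes the Grundy value (mex property), so 0 moves.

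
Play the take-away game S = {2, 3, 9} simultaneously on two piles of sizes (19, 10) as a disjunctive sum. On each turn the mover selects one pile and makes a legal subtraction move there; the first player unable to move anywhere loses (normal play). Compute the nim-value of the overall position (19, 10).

All piles use S = {2, 3, 9}:
n :  0  1  2  3  4  5  6  7  8  9 10 11 12 13 14 15 16 17 18 19
G :  0  0  1  1  2  0  0  1  1  2  2  0  0  1  1  2  0  0  1  1
Pile A: G(19) = 1.
Pile B: G(10) = 2.
Combined Grundy value = 1 ⊕ 2 = 3.

3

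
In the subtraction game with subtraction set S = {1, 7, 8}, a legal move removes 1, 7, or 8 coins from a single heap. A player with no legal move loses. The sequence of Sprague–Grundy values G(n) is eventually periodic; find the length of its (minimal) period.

G(0) = 0
G(1) = mex{0} = 1
G(2) = mex{1} = 0
G(3) = mex{0} = 1
G(4) = mex{1} = 0
G(5) = mex{0} = 1
G(6) = mex{1} = 0
G(7) = mex{0,0} = 1
G(8) = mex{1,1,0} = 2
G(9) = mex{2,0,1} = 3
G(10) = mex{3,1,0} = 2
G(11) = mex{2,0,1} = 3
G(12) = mex{3,1,0} = 2
G(13) = mex{2,0,1} = 3
G(14) = mex{3,1,0} = 2
G(15) = mex{2,2,1} = 0
G(16) = mex{0,3,2} = 1
G(17) = mex{1,2,3} = 0
G(18) = mex{0,3,2} = 1
G(19) = mex{1,2,3} = 0
G(20) = mex{0,3,2} = 1
G(21) = mex{1,2,3} = 0
G(22) = mex{0,0,2} = 1
G(23) = mex{1,1,0} = 2
G(24) = mex{2,0,1} = 3
G(25) = mex{3,1,0} = 2
G(26) = mex{2,0,1} = 3
G(27) = mex{3,1,0} = 2
G(28) = mex{2,0,1} = 3
G(29) = mex{3,1,0} = 2
G(30) = mex{2,2,1} = 0
G(31) = mex{0,3,2} = 1
G(n+15) = G(n) holds for n = 0,…,7 (a full window of length max(S) = 8), so the sequence is purely periodic with period 15.

15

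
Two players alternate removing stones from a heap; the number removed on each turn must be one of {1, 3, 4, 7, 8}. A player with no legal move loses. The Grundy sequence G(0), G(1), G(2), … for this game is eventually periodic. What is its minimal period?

11

n :  0  1  2  3  4  5  6  7  8  9 10 11 12 13 14 15 16 17 18 19 20 21 22 23
G :  0  1  0  1  2  3  2  3  4  5  4  0  1  0  1  2  3  2  3  4  5  4  0  1
G(n+11) = G(n) holds for n = 0,…,7 (a full window of length max(S) = 8), so the sequence is purely periodic with period 11.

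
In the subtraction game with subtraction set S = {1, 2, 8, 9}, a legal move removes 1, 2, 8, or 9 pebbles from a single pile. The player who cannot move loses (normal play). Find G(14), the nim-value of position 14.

1

n :  0  1  2  3  4  5  6  7  8  9 10 11 12 13 14
G :  0  1  2  0  1  2  0  1  2  3  0  1  2  0  1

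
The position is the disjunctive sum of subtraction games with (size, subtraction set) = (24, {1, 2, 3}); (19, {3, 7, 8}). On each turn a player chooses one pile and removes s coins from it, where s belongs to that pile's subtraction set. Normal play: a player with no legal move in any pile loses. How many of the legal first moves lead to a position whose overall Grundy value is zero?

Pile A, S = {1, 2, 3}:
n :  0  1  2  3  4  5  6  7  8  9 10 11 12 13 14 15 16 17 18 19 20 21 22 23 24
G :  0  1  2  3  0  1  2  3  0  1  2  3  0  1  2  3  0  1  2  3  0  1  2  3  0
G_A(24) = 0.
Pile B, S = {3, 7, 8}:
G(0) = 0
G(1) = mex{} = 0
G(2) = mex{} = 0
G(3) = mex{0} = 1
G(4) = mex{0} = 1
G(5) = mex{0} = 1
G(6) = mex{1} = 0
G(7) = mex{1,0} = 2
G(8) = mex{1,0,0} = 2
G(9) = mex{0,0,0} = 1
G(10) = mex{2,1,0} = 3
G(11) = mex{2,1,1} = 0
G(12) = mex{1,1,1} = 0
G(13) = mex{3,0,1} = 2
G(14) = mex{0,2,0} = 1
G(15) = mex{0,2,2} = 1
G(16) = mex{2,1,2} = 0
G(17) = mex{1,3,1} = 0
G(18) = mex{1,0,3} = 2
G(19) = mex{0,0,0} = 1
G_B(19) = 1.
Combined Grundy value = 0 ⊕ 1 = 1.
A winning move leaves total XOR = 0, i.e. changes one component's Grundy value g to g ⊕ X where X is the current total.
Pile A: need g' = 0⊕1 = 1. Options: 24−1→G=3, 24−2→G=2, 24−3→G=1. Hits: 1.
Pile B: need g' = 1⊕1 = 0. Options: 19−3→G=0, 19−7→G=0, 19−8→G=0. Hits: 3.

4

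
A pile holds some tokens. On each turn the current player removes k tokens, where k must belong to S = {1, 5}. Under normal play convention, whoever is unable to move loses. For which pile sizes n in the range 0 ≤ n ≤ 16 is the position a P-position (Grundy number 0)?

0, 2, 4, 6, 8, 10, 12, 14, 16

G(0) = 0
G(1) = mex{0} = 1
G(2) = mex{1} = 0
G(3) = mex{0} = 1
G(4) = mex{1} = 0
G(5) = mex{0,0} = 1
G(6) = mex{1,1} = 0
G(7) = mex{0,0} = 1
G(8) = mex{1,1} = 0
G(9) = mex{0,0} = 1
G(10) = mex{1,1} = 0
G(11) = mex{0,0} = 1
G(12) = mex{1,1} = 0
G(13) = mex{0,0} = 1
G(14) = mex{1,1} = 0
G(15) = mex{0,0} = 1
G(16) = mex{1,1} = 0
P-positions are exactly the n with G(n) = 0.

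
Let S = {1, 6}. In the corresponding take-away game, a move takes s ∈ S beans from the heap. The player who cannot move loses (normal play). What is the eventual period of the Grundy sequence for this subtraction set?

7

n :  0  1  2  3  4  5  6  7  8  9 10 11 12 13 14 15
G :  0  1  0  1  0  1  2  0  1  0  1  0  1  2  0  1
G(n+7) = G(n) holds for n = 0,…,5 (a full window of length max(S) = 6), so the sequence is purely periodic with period 7.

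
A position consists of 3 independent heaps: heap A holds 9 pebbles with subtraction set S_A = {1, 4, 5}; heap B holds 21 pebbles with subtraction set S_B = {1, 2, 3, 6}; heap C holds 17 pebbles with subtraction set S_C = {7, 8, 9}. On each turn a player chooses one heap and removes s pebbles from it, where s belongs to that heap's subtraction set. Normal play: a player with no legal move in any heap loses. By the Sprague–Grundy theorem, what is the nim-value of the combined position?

0

Heap A, S = {1, 4, 5}:
n : 0 1 2 3 4 5 6 7 8 9
G : 0 1 0 1 2 3 2 3 0 1
G_A(9) = 1.
Heap B, S = {1, 2, 3, 6}:
G(0) = 0
G(1) = mex{0} = 1
G(2) = mex{1,0} = 2
G(3) = mex{2,1,0} = 3
G(4) = mex{3,2,1} = 0
G(5) = mex{0,3,2} = 1
G(6) = mex{1,0,3,0} = 2
G(7) = mex{2,1,0,1} = 3
G(8) = mex{3,2,1,2} = 0
G(9) = mex{0,3,2,3} = 1
G(10) = mex{1,0,3,0} = 2
G(11) = mex{2,1,0,1} = 3
G(12) = mex{3,2,1,2} = 0
G(13) = mex{0,3,2,3} = 1
G(14) = mex{1,0,3,0} = 2
G(15) = mex{2,1,0,1} = 3
G(16) = mex{3,2,1,2} = 0
G(17) = mex{0,3,2,3} = 1
G(18) = mex{1,0,3,0} = 2
G(19) = mex{2,1,0,1} = 3
G(20) = mex{3,2,1,2} = 0
G(21) = mex{0,3,2,3} = 1
G_B(21) = 1.
Heap C, S = {7, 8, 9}:
G(0) = 0
G(1) = mex{} = 0
G(2) = mex{} = 0
G(3) = mex{} = 0
G(4) = mex{} = 0
G(5) = mex{} = 0
G(6) = mex{} = 0
G(7) = mex{0} = 1
G(8) = mex{0,0} = 1
G(9) = mex{0,0,0} = 1
G(10) = mex{0,0,0} = 1
G(11) = mex{0,0,0} = 1
G(12) = mex{0,0,0} = 1
G(13) = mex{0,0,0} = 1
G(14) = mex{1,0,0} = 2
G(15) = mex{1,1,0} = 2
G(16) = mex{1,1,1} = 0
G(17) = mex{1,1,1} = 0
G_C(17) = 0.
Combined Grundy value = 1 ⊕ 1 ⊕ 0 = 0.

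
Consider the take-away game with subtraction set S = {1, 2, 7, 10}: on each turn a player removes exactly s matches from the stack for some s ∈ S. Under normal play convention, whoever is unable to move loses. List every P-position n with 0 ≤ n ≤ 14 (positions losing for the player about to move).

0, 3, 6, 9, 12

n :  0  1  2  3  4  5  6  7  8  9 10 11 12 13 14
G :  0  1  2  0  1  2  0  1  2  0  1  2  0  1  2
P-positions are exactly the n with G(n) = 0.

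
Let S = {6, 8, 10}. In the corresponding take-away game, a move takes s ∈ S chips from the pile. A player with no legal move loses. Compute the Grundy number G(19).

G(0) = 0
G(1) = mex{} = 0
G(2) = mex{} = 0
G(3) = mex{} = 0
G(4) = mex{} = 0
G(5) = mex{} = 0
G(6) = mex{0} = 1
G(7) = mex{0} = 1
G(8) = mex{0,0} = 1
G(9) = mex{0,0} = 1
G(10) = mex{0,0,0} = 1
G(11) = mex{0,0,0} = 1
G(12) = mex{1,0,0} = 2
G(13) = mex{1,0,0} = 2
G(14) = mex{1,1,0} = 2
G(15) = mex{1,1,0} = 2
G(16) = mex{1,1,1} = 0
G(17) = mex{1,1,1} = 0
G(18) = mex{2,1,1} = 0
G(19) = mex{2,1,1} = 0

0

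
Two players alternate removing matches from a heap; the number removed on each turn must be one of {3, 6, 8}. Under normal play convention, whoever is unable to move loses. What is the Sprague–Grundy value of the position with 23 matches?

0

G(0) = 0
G(1) = mex{} = 0
G(2) = mex{} = 0
G(3) = mex{0} = 1
G(4) = mex{0} = 1
G(5) = mex{0} = 1
G(6) = mex{1,0} = 2
G(7) = mex{1,0} = 2
G(8) = mex{1,0,0} = 2
G(9) = mex{2,1,0} = 3
G(10) = mex{2,1,0} = 3
G(11) = mex{2,1,1} = 0
G(12) = mex{3,2,1} = 0
G(13) = mex{3,2,1} = 0
G(14) = mex{0,2,2} = 1
G(15) = mex{0,3,2} = 1
G(16) = mex{0,3,2} = 1
G(17) = mex{1,0,3} = 2
G(18) = mex{1,0,3} = 2
G(19) = mex{1,0,0} = 2
G(20) = mex{2,1,0} = 3
G(21) = mex{2,1,0} = 3
G(22) = mex{2,1,1} = 0
G(23) = mex{3,2,1} = 0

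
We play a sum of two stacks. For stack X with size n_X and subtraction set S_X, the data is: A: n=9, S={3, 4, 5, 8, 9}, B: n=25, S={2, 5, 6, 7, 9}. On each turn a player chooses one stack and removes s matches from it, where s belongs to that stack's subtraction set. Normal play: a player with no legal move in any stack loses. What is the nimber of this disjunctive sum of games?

Stack A, S = {3, 4, 5, 8, 9}:
G(0) = 0
G(1) = mex{} = 0
G(2) = mex{} = 0
G(3) = mex{0} = 1
G(4) = mex{0,0} = 1
G(5) = mex{0,0,0} = 1
G(6) = mex{1,0,0} = 2
G(7) = mex{1,1,0} = 2
G(8) = mex{1,1,1,0} = 2
G(9) = mex{2,1,1,0,0} = 3
G_A(9) = 3.
Stack B, S = {2, 5, 6, 7, 9}:
n :  0  1  2  3  4  5  6  7  8  9 10 11 12 13 14 15 16 17 18 19 20 21 22 23 24 25
G :  0  0  1  1  0  2  1  3  2  2  3  3  0  4  1  0  0  1  1  2  2  3  3  2  4  3
G_B(25) = 3.
Combined Grundy value = 3 ⊕ 3 = 0.

0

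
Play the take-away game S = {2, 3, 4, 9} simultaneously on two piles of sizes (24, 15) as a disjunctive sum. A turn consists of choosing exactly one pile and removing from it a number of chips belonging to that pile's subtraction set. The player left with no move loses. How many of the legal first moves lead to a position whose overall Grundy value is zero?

6

All piles use S = {2, 3, 4, 9}:
n :  0  1  2  3  4  5  6  7  8  9 10 11 12 13 14 15 16 17 18 19 20 21 22 23 24
G :  0  0  1  1  2  2  0  0  1  1  2  2  0  0  1  1  2  2  0  0  1  1  2  2  0
Pile A: G(24) = 0.
Pile B: G(15) = 1.
Combined Grundy value = 0 ⊕ 1 = 1.
A winning move leaves total XOR = 0, i.e. changes one component's Grundy value g to g ⊕ X where X is the current total.
Pile A: need g' = 0⊕1 = 1. Options: 24−2→G=2, 24−3→G=1, 24−4→G=1, 24−9→G=1. Hits: 3.
Pile B: need g' = 1⊕1 = 0. Options: 15−2→G=0, 15−3→G=0, 15−4→G=2, 15−9→G=0. Hits: 3.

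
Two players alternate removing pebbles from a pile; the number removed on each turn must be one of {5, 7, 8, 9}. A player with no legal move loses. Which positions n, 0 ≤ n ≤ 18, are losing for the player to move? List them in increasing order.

n :  0  1  2  3  4  5  6  7  8  9 10 11 12 13 14 15 16 17 18
G :  0  0  0  0  0  1  1  1  1  1  2  2  2  2  0  0  0  0  0
P-positions are exactly the n with G(n) = 0.

0, 1, 2, 3, 4, 14, 15, 16, 17, 18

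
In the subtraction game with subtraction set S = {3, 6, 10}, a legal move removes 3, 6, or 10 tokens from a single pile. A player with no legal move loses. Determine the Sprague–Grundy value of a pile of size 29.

1

n :  0  1  2  3  4  5  6  7  8  9 10 11 12 13 14 15 16 17 18 19 20 21 22 23 24 25 26 27 28 29
G :  0  0  0  1  1  1  2  2  2  0  3  3  1  0  0  2  1  1  0  2  2  1  0  3  2  1  0  0  2  1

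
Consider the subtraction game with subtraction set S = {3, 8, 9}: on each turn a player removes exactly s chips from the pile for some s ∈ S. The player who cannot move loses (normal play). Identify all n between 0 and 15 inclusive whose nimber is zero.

n :  0  1  2  3  4  5  6  7  8  9 10 11 12 13 14 15
G :  0  0  0  1  1  1  0  0  2  1  1  3  0  0  2  1
P-positions are exactly the n with G(n) = 0.

0, 1, 2, 6, 7, 12, 13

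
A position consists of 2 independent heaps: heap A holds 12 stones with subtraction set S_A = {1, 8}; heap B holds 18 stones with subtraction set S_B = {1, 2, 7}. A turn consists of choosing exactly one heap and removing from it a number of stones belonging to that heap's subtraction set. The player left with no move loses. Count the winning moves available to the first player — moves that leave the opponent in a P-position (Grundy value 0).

Heap A, S = {1, 8}:
n :  0  1  2  3  4  5  6  7  8  9 10 11 12
G :  0  1  0  1  0  1  0  1  2  0  1  0  1
G_A(12) = 1.
Heap B, S = {1, 2, 7}:
G(0) = 0
G(1) = mex{0} = 1
G(2) = mex{1,0} = 2
G(3) = mex{2,1} = 0
G(4) = mex{0,2} = 1
G(5) = mex{1,0} = 2
G(6) = mex{2,1} = 0
G(7) = mex{0,2,0} = 1
G(8) = mex{1,0,1} = 2
G(9) = mex{2,1,2} = 0
G(10) = mex{0,2,0} = 1
G(11) = mex{1,0,1} = 2
G(12) = mex{2,1,2} = 0
G(13) = mex{0,2,0} = 1
G(14) = mex{1,0,1} = 2
G(15) = mex{2,1,2} = 0
G(16) = mex{0,2,0} = 1
G(17) = mex{1,0,1} = 2
G(18) = mex{2,1,2} = 0
G_B(18) = 0.
Combined Grundy value = 1 ⊕ 0 = 1.
A winning move leaves total XOR = 0, i.e. changes one component's Grundy value g to g ⊕ X where X is the current total.
Heap A: need g' = 1⊕1 = 0. Options: 12−1→G=0, 12−8→G=0. Hits: 2.
Heap B: need g' = 0⊕1 = 1. Options: 18−1→G=2, 18−2→G=1, 18−7→G=2. Hits: 1.

3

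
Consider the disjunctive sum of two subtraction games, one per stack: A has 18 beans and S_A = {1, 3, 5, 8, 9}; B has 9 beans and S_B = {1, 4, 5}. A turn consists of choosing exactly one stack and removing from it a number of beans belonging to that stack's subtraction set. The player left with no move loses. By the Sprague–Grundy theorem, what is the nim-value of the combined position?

1

Stack A, S = {1, 3, 5, 8, 9}:
n :  0  1  2  3  4  5  6  7  8  9 10 11 12 13 14 15 16 17 18
G :  0  1  0  1  0  1  0  1  2  3  2  3  2  3  2  3  0  1  0
G_A(18) = 0.
Stack B, S = {1, 4, 5}:
n : 0 1 2 3 4 5 6 7 8 9
G : 0 1 0 1 2 3 2 3 0 1
G_B(9) = 1.
Combined Grundy value = 0 ⊕ 1 = 1.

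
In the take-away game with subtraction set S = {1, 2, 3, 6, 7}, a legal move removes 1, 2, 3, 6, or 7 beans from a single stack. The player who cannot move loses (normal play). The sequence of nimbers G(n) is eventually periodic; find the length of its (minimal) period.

4

G(0) = 0
G(1) = mex{0} = 1
G(2) = mex{1,0} = 2
G(3) = mex{2,1,0} = 3
G(4) = mex{3,2,1} = 0
G(5) = mex{0,3,2} = 1
G(6) = mex{1,0,3,0} = 2
G(7) = mex{2,1,0,1,0} = 3
G(8) = mex{3,2,1,2,1} = 0
G(9) = mex{0,3,2,3,2} = 1
G(10) = mex{1,0,3,0,3} = 2
G(11) = mex{2,1,0,1,0} = 3
G(12) = mex{3,2,1,2,1} = 0
G(13) = mex{0,3,2,3,2} = 1
G(14) = mex{1,0,3,0,3} = 2
G(n+4) = G(n) holds for n = 0,…,6 (a full window of length max(S) = 7), so the sequence is purely periodic with period 4.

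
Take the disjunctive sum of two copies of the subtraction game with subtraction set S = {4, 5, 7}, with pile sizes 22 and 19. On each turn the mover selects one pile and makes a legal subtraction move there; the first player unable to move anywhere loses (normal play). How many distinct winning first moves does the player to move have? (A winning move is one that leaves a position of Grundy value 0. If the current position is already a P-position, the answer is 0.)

2

All piles use S = {4, 5, 7}:
n :  0  1  2  3  4  5  6  7  8  9 10 11 12 13 14 15 16 17 18 19 20 21 22
G :  0  0  0  0  1  1  1  1  2  2  2  0  0  0  0  1  1  1  1  2  2  2  0
Pile A: G(22) = 0.
Pile B: G(19) = 2.
Combined Grundy value = 0 ⊕ 2 = 2.
A winning move leaves total XOR = 0, i.e. changes one component's Grundy value g to g ⊕ X where X is the current total.
Pile A: need g' = 0⊕2 = 2. Options: 22−4→G=1, 22−5→G=1, 22−7→G=1. Hits: 0.
Pile B: need g' = 2⊕2 = 0. Options: 19−4→G=1, 19−5→G=0, 19−7→G=0. Hits: 2.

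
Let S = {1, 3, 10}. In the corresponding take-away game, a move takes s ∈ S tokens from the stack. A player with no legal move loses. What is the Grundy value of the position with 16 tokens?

1

n :  0  1  2  3  4  5  6  7  8  9 10 11 12 13 14 15 16
G :  0  1  0  1  0  1  0  1  0  1  2  3  2  0  1  0  1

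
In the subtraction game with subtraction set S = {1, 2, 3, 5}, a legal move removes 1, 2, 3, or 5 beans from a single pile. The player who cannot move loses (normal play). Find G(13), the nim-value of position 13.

G(0) = 0
G(1) = mex{0} = 1
G(2) = mex{1,0} = 2
G(3) = mex{2,1,0} = 3
G(4) = mex{3,2,1} = 0
G(5) = mex{0,3,2,0} = 1
G(6) = mex{1,0,3,1} = 2
G(7) = mex{2,1,0,2} = 3
G(8) = mex{3,2,1,3} = 0
G(9) = mex{0,3,2,0} = 1
G(10) = mex{1,0,3,1} = 2
G(11) = mex{2,1,0,2} = 3
G(12) = mex{3,2,1,3} = 0
G(13) = mex{0,3,2,0} = 1

1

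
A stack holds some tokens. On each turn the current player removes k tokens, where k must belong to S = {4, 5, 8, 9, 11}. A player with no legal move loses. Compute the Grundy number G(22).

1

n :  0  1  2  3  4  5  6  7  8  9 10 11 12 13 14 15 16 17 18 19 20 21 22
G :  0  0  0  0  1  1  1  1  2  2  2  2  3  3  3  0  0  0  0  1  1  1  1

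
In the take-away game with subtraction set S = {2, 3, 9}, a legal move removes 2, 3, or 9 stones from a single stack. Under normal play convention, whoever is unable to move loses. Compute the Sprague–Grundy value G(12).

0

n :  0  1  2  3  4  5  6  7  8  9 10 11 12
G :  0  0  1  1  2  0  0  1  1  2  2  0  0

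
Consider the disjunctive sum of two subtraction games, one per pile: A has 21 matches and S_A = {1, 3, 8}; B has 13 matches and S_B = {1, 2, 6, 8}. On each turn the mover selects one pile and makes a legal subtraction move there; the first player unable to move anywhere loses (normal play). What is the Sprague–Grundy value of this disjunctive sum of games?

1

Pile A, S = {1, 3, 8}:
n :  0  1  2  3  4  5  6  7  8  9 10 11 12 13 14 15 16 17 18 19 20 21
G :  0  1  0  1  0  1  0  1  2  3  2  0  1  0  1  0  1  0  1  2  3  2
G_A(21) = 2.
Pile B, S = {1, 2, 6, 8}:
n :  0  1  2  3  4  5  6  7  8  9 10 11 12 13
G :  0  1  2  0  1  2  3  0  1  2  0  1  2  3
G_B(13) = 3.
Combined Grundy value = 2 ⊕ 3 = 1.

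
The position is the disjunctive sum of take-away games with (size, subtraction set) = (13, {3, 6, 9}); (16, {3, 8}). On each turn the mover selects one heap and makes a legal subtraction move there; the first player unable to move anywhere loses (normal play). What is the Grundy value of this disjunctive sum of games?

1

Heap A, S = {3, 6, 9}:
n :  0  1  2  3  4  5  6  7  8  9 10 11 12 13
G :  0  0  0  1  1  1  2  2  2  3  3  3  0  0
G_A(13) = 0.
Heap B, S = {3, 8}:
G(0) = 0
G(1) = mex{} = 0
G(2) = mex{} = 0
G(3) = mex{0} = 1
G(4) = mex{0} = 1
G(5) = mex{0} = 1
G(6) = mex{1} = 0
G(7) = mex{1} = 0
G(8) = mex{1,0} = 2
G(9) = mex{0,0} = 1
G(10) = mex{0,0} = 1
G(11) = mex{2,1} = 0
G(12) = mex{1,1} = 0
G(13) = mex{1,1} = 0
G(14) = mex{0,0} = 1
G(15) = mex{0,0} = 1
G(16) = mex{0,2} = 1
G_B(16) = 1.
Combined Grundy value = 0 ⊕ 1 = 1.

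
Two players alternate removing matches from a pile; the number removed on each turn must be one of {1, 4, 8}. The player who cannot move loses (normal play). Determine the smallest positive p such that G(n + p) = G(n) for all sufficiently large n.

12

G(0) = 0
G(1) = mex{0} = 1
G(2) = mex{1} = 0
G(3) = mex{0} = 1
G(4) = mex{1,0} = 2
G(5) = mex{2,1} = 0
G(6) = mex{0,0} = 1
G(7) = mex{1,1} = 0
G(8) = mex{0,2,0} = 1
G(9) = mex{1,0,1} = 2
G(10) = mex{2,1,0} = 3
G(11) = mex{3,0,1} = 2
G(12) = mex{2,1,2} = 0
G(13) = mex{0,2,0} = 1
G(14) = mex{1,3,1} = 0
G(15) = mex{0,2,0} = 1
G(16) = mex{1,0,1} = 2
G(17) = mex{2,1,2} = 0
G(18) = mex{0,0,3} = 1
G(19) = mex{1,1,2} = 0
G(20) = mex{0,2,0} = 1
G(21) = mex{1,0,1} = 2
G(22) = mex{2,1,0} = 3
G(23) = mex{3,0,1} = 2
G(24) = mex{2,1,2} = 0
G(25) = mex{0,2,0} = 1
G(n+12) = G(n) holds for n = 0,…,7 (a full window of length max(S) = 8), so the sequence is purely periodic with period 12.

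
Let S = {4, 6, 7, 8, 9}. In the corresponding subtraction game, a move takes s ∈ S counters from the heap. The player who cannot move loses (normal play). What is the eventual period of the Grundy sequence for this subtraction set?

n :  0  1  2  3  4  5  6  7  8  9 10 11 12 13 14 15 16 17 18 19 20 21 22 23 24 25 26 27
G :  0  0  0  0  1  1  1  1  2  2  2  2  3  0  0  0  0  1  1  1  1  2  2  2  2  3  0  0
G(n+13) = G(n) holds for n = 0,…,8 (a full window of length max(S) = 9), so the sequence is purely periodic with period 13.

13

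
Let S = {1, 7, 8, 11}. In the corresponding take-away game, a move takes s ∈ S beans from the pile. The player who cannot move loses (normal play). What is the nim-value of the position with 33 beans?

1

G(0) = 0
G(1) = mex{0} = 1
G(2) = mex{1} = 0
G(3) = mex{0} = 1
G(4) = mex{1} = 0
G(5) = mex{0} = 1
G(6) = mex{1} = 0
G(7) = mex{0,0} = 1
G(8) = mex{1,1,0} = 2
G(9) = mex{2,0,1} = 3
G(10) = mex{3,1,0} = 2
G(11) = mex{2,0,1,0} = 3
G(12) = mex{3,1,0,1} = 2
G(13) = mex{2,0,1,0} = 3
G(14) = mex{3,1,0,1} = 2
G(15) = mex{2,2,1,0} = 3
G(16) = mex{3,3,2,1} = 0
G(17) = mex{0,2,3,0} = 1
G(18) = mex{1,3,2,1} = 0
G(19) = mex{0,2,3,2} = 1
G(20) = mex{1,3,2,3} = 0
G(21) = mex{0,2,3,2} = 1
G(22) = mex{1,3,2,3} = 0
G(23) = mex{0,0,3,2} = 1
G(24) = mex{1,1,0,3} = 2
G(25) = mex{2,0,1,2} = 3
G(26) = mex{3,1,0,3} = 2
G(27) = mex{2,0,1,0} = 3
G(28) = mex{3,1,0,1} = 2
G(29) = mex{2,0,1,0} = 3
G(30) = mex{3,1,0,1} = 2
G(31) = mex{2,2,1,0} = 3
G(32) = mex{3,3,2,1} = 0
G(33) = mex{0,2,3,0} = 1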